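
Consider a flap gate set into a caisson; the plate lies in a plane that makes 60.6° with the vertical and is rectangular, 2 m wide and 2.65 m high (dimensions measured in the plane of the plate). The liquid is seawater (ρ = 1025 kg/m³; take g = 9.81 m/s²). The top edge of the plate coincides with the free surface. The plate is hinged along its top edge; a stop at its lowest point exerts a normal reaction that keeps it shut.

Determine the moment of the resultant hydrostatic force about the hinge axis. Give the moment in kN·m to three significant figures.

γ = ρg = 1025 × 9.81 / 1000 = 10.05525 kN/m³.
The plate makes 60.6° with the vertical, i.e. θ = 90° − 60.6° = 29.4° to the horizontal. Measuring y along the incline from the free-surface line, vertical depth h = y·sinθ with sinθ = 0.490904.
The centroid lies 2.65/2 = 1.325 m below the top edge, so y_c = 1.325 m and h_c = 1.325 × 0.490904 = 0.650448 m.
A = 2 × 2.65 = 5.3 m².
Resultant F = γ·h_c·A = 10.05525 × 0.650448 × 5.3 = 34.6642 kN.
I_c = b·h³/12 = 2 × 2.65³/12 = 3.1016 m⁴.
Centre of pressure: y_p = y_c + I_c/(y_c·A) = 1.325 + 3.1016/(1.325 × 5.3) = 1.325 + 0.441666 = 1.76667 m along the plane.
The resultant acts 1.325 + 0.441666 = 1.76667 m (along the plate) below the hinge at the top edge, so the moment about the hinge is M = F × 1.76667 = 34.6642 × 1.76667 = 61.2402 kN·m.

M ≈ 61.2 kN·m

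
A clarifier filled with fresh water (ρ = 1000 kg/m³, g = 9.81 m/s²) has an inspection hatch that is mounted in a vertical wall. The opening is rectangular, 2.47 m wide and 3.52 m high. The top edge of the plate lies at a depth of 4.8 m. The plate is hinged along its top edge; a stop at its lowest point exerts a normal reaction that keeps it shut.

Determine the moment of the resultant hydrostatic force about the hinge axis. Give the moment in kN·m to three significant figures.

M ≈ 1070 kN·m

γ = ρg = 1000 × 9.81 = 9810 N/m³ = 9.81 kN/m³.
The centroid lies 3.52/2 = 1.76 m below the top edge, so the centroid depth is h_c = 4.8 + 1.76 = 6.56 m.
A = 2.47 × 3.52 = 8.6944 m².
Resultant F = γ·h_c·A = 9.81 × 6.56 × 8.6944 = 559.516 kN.
I_c = b·h³/12 = 2.47 × 3.52³/12 = 8.97726 m⁴.
Centre of pressure: y_p = y_c + I_c/(y_c·A) = 6.56 + 8.97726/(6.56 × 8.6944) = 6.56 + 0.157398 = 6.7174 m along the plane.
The resultant acts 1.76 + 0.157398 = 1.9174 m (along the plate) below the hinge at the top edge, so the moment about the hinge is M = F × 1.9174 = 559.516 × 1.9174 = 1072.82 kN·m.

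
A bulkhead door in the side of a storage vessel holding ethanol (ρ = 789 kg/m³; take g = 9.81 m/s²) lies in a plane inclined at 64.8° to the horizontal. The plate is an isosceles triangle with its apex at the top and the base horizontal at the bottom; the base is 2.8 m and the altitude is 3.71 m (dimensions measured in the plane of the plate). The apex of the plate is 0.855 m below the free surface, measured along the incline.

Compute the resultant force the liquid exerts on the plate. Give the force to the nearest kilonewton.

γ = ρg = 789 × 9.81 / 1000 = 7.74009 kN/m³.
Let θ = 64.8° be the plate's angle to the horizontal; measure y along the incline from where the plane meets the free surface. Vertical depth h = y·sinθ with sinθ = 0.904827.
With the apex up, the centroid sits 2h/3 = 2 × 3.71/3 = 2.47333 m below the apex, so y_c = 0.855 + 2.47333 = 3.32833 m and h_c = 3.32833 × 0.904827 = 3.01156 m.
A = ½ × 2.8 × 3.71 = 5.194 m².
Resultant F = γ·h_c·A = 7.74009 × 3.01156 × 5.194 = 121.071 kN.

F ≈ 121 kN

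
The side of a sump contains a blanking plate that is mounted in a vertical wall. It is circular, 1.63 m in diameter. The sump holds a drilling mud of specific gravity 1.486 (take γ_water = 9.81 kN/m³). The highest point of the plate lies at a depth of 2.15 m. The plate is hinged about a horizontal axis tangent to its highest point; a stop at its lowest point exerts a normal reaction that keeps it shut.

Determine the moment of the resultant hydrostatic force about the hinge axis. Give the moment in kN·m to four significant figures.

γ = 1.486 × 9.81 = 14.57766 kN/m³.
The centroid is at the centre, 0.815 m below the top of the plate, so the centroid depth is h_c = 2.15 + 0.815 = 2.965 m.
A = π(0.815)² = 2.08672 m².
Resultant F = γ·h_c·A = 14.57766 × 2.965 × 2.08672 = 90.1938 kN.
I_c = πr⁴/4 = π × 0.815⁴/4 = 0.346514 m⁴.
Centre of pressure: y_p = y_c + I_c/(y_c·A) = 2.965 + 0.346514/(2.965 × 2.08672) = 2.965 + 0.0560057 = 3.02101 m along the plane.
The resultant acts 0.815 + 0.0560057 = 0.871006 m (along the plate) below the hinge at the top edge, so the moment about the hinge is M = F × 0.871006 = 90.1938 × 0.871006 = 78.5593 kN·m.

M ≈ 78.56 kN·m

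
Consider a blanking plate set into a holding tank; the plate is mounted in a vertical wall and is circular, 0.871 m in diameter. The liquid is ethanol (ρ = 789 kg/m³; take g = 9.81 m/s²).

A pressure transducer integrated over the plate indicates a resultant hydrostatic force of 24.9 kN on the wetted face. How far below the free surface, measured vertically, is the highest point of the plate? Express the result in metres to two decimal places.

γ = ρg = 789 × 9.81 / 1000 = 7.74009 kN/m³.
A = π(0.4355)² = 0.595835 m².
From F = γ·h_c·A, the centroid depth is h_c = 24.9/(7.74009 × 0.595835) = 5.39917 m.
The centroid is at the centre, 0.4355 m below the top of the plate, so the highest point sits at h_top = 5.39917 − 0.4355 = 4.96367 m below the surface.

d_top ≈ 4.96 m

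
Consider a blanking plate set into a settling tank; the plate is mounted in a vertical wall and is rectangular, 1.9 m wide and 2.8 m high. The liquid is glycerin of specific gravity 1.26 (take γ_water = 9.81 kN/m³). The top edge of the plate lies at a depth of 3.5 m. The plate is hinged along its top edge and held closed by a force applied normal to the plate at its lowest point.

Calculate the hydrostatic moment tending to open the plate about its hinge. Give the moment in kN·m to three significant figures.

M ≈ 494 kN·m

γ = 1.26 × 9.81 = 12.3606 kN/m³.
The centroid lies 2.8/2 = 1.4 m below the top edge, so the centroid depth is h_c = 3.5 + 1.4 = 4.9 m.
A = 1.9 × 2.8 = 5.32 m².
Resultant F = γ·h_c·A = 12.3606 × 4.9 × 5.32 = 322.216 kN.
I_c = b·h³/12 = 1.9 × 2.8³/12 = 3.47573 m⁴.
Centre of pressure: y_p = y_c + I_c/(y_c·A) = 4.9 + 3.47573/(4.9 × 5.32) = 4.9 + 0.133333 = 5.03333 m along the plane.
The resultant acts 1.4 + 0.133333 = 1.53333 m (along the plate) below the hinge at the top edge, so the moment about the hinge is M = F × 1.53333 = 322.216 × 1.53333 = 494.063 kN·m.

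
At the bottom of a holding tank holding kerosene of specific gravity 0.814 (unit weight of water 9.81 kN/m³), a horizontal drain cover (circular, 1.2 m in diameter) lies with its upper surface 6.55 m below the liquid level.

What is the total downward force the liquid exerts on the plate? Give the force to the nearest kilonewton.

F ≈ 59 kN

γ = 0.814 × 9.81 = 7.98534 kN/m³.
The plate is horizontal, so pressure is uniform at p = γ·h = 7.98534 × 6.55 = 52.304 kN/m².
A = π(0.6)² = 1.13097 m².
F = p·A = 52.304 × 1.13097 = 59.1543 kN.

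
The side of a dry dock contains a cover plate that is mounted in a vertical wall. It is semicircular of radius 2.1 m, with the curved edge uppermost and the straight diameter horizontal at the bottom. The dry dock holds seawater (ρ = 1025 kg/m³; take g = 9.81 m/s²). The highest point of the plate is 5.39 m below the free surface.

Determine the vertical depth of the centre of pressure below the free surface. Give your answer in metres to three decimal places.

γ = ρg = 1025 × 9.81 / 1000 = 10.05525 kN/m³.
The centroid lies 4r/(3π) = 0.891268 m above the diameter, so r − 4r/(3π) = 2.1 − 0.891268 = 1.20873 m below the topmost point, so the centroid depth is h_c = 5.39 + 1.20873 = 6.59873 m.
A = πr²/2 = π × 2.1²/2 = 6.92721 m².
Resultant F = γ·h_c·A = 10.05525 × 6.59873 × 6.92721 = 459.633 kN.
I_c = (π/8 − 8/(9π))·r⁴ = 0.109757 × 2.1⁴ = 2.13457 m⁴.
Centre of pressure: y_p = y_c + I_c/(y_c·A) = 6.59873 + 2.13457/(6.59873 × 6.92721) = 6.59873 + 0.0466973 = 6.64543 m along the plane.

h_p = 6.645 m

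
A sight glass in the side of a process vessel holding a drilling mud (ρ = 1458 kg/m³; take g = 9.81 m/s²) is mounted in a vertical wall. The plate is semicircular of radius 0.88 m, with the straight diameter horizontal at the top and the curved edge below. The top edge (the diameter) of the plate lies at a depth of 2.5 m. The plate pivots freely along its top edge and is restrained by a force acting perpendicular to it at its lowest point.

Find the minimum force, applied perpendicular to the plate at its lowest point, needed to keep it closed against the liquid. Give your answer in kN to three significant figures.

P ≈ 22.3 kN

γ = ρg = 1458 × 9.81 / 1000 = 14.30298 kN/m³.
The centroid of a semicircle lies 4r/(3π) = 0.373484 m from the diameter, here below the top edge, so the centroid depth is h_c = 2.5 + 0.373484 = 2.87348 m.
A = πr²/2 = π × 0.88²/2 = 1.21642 m².
Resultant F = γ·h_c·A = 14.30298 × 2.87348 × 1.21642 = 49.994 kN.
I_c = (π/8 − 8/(9π))·r⁴ = 0.109757 × 0.88⁴ = 0.0658208 m⁴.
Centre of pressure: y_p = y_c + I_c/(y_c·A) = 2.87348 + 0.0658208/(2.87348 × 1.21642) = 2.87348 + 0.0188309 = 2.89231 m along the plane.
The resultant acts 0.373484 + 0.0188309 = 0.392315 m (along the plate) below the hinge at the top edge, so the moment about the hinge is M = F × 0.392315 = 49.994 × 0.392315 = 19.6134 kN·m.
A normal force at the bottom, 0.88 m from the hinge, must supply this moment: P = 19.6134/0.88 = 22.288 kN.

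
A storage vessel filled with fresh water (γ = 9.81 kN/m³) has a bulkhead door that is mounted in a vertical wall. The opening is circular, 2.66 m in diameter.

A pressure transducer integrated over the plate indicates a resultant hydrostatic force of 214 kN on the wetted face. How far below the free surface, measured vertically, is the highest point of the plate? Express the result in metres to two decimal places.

d_top ≈ 2.60 m

γ = 9.81 kN/m³.
A = π(1.33)² = 5.55716 m².
From F = γ·h_c·A, the centroid depth is h_c = 214/(9.81 × 5.55716) = 3.92547 m.
The centroid is at the centre, 1.33 m below the top of the plate, so the highest point sits at h_top = 3.92547 − 1.33 = 2.59547 m below the surface.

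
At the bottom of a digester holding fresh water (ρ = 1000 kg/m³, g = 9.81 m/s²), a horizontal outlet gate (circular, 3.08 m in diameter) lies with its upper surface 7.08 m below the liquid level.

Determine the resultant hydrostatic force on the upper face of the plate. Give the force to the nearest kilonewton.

F ≈ 517 kN

γ = ρg = 1000 × 9.81 = 9810 N/m³ = 9.81 kN/m³.
The plate is horizontal, so pressure is uniform at p = γ·h = 9.81 × 7.08 = 69.4548 kN/m².
A = π(1.54)² = 7.4506 m².
F = p·A = 69.4548 × 7.4506 = 517.48 kN.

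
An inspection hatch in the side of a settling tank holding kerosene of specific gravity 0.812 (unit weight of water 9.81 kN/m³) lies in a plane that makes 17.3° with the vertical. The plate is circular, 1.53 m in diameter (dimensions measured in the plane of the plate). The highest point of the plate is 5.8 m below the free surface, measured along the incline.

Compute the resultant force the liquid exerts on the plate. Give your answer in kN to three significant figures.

F ≈ 91.8 kN

γ = 0.812 × 9.81 = 7.96572 kN/m³.
The plate makes 17.3° with the vertical, i.e. θ = 90° − 17.3° = 72.7° to the horizontal. Measuring y along the incline from the free-surface line, vertical depth h = y·sinθ with sinθ = 0.954761.
The centroid is at the centre, 0.765 m below the top of the plate, so y_c = 5.8 + 0.765 = 6.565 m and h_c = 6.565 × 0.954761 = 6.26801 m.
A = π(0.765)² = 1.83854 m².
Resultant F = γ·h_c·A = 7.96572 × 6.26801 × 1.83854 = 91.7969 kN.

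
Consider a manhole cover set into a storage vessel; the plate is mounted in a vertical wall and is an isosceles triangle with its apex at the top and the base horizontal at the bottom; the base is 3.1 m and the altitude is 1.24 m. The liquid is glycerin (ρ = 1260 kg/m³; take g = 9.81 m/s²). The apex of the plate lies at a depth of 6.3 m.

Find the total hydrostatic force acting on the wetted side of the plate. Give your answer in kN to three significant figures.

γ = ρg = 1260 × 9.81 / 1000 = 12.3606 kN/m³.
With the apex up, the centroid sits 2h/3 = 2 × 1.24/3 = 0.826667 m below the apex, so the centroid depth is h_c = 6.3 + 0.826667 = 7.12667 m.
A = ½ × 3.1 × 1.24 = 1.922 m².
Resultant F = γ·h_c·A = 12.3606 × 7.12667 × 1.922 = 169.309 kN.

F ≈ 169 kN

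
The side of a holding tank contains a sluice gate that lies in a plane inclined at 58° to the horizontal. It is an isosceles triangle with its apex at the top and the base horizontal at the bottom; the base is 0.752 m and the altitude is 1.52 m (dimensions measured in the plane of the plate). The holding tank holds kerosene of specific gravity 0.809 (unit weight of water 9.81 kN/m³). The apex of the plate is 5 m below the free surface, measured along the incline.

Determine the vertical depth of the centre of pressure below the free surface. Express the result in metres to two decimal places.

γ = 0.809 × 9.81 = 7.93629 kN/m³.
Let θ = 58° be the plate's angle to the horizontal; measure y along the incline from where the plane meets the free surface. Vertical depth h = y·sinθ with sinθ = 0.848048.
With the apex up, the centroid sits 2h/3 = 2 × 1.52/3 = 1.01333 m below the apex, so y_c = 5 + 1.01333 = 6.01333 m and h_c = 6.01333 × 0.848048 = 5.09959 m.
A = ½ × 0.752 × 1.52 = 0.57152 m².
Resultant F = γ·h_c·A = 7.93629 × 5.09959 × 0.57152 = 23.1305 kN.
I_c = b·h³/36 = 0.752 × 1.52³/36 = 0.0733578 m⁴.
Centre of pressure: y_p = y_c + I_c/(y_c·A) = 6.01333 + 0.0733578/(6.01333 × 0.57152) = 6.01333 + 0.0213452 = 6.03468 m along the plane.
Vertically, h_p = y_p·sinθ = 6.03468 × 0.848048 = 5.1177 m.

h_p = 5.12 m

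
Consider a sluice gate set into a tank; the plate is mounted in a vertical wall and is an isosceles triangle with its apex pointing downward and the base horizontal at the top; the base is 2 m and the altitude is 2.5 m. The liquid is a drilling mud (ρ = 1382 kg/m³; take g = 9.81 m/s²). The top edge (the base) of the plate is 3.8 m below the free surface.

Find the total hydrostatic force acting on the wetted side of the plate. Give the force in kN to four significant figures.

γ = ρg = 1382 × 9.81 / 1000 = 13.55742 kN/m³.
With the apex down, the centroid sits h/3 = 2.5/3 = 0.833333 m below the base (the top edge), so the centroid depth is h_c = 3.8 + 0.833333 = 4.63333 m.
A = ½ × 2 × 2.5 = 2.5 m².
Resultant F = γ·h_c·A = 13.55742 × 4.63333 × 2.5 = 157.04 kN.

F ≈ 157.0 kN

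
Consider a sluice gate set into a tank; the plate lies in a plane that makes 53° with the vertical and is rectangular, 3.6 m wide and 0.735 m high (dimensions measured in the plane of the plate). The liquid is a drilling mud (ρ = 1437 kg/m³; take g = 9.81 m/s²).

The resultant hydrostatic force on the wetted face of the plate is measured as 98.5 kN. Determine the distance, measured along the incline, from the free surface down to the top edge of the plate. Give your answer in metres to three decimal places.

γ = ρg = 1437 × 9.81 / 1000 = 14.09697 kN/m³.
A = 3.6 × 0.735 = 2.646 m².
From F = γ·h_c·A, the centroid depth is h_c = 98.5/(14.09697 × 2.646) = 2.64071 m.
The plate makes 53° with the vertical, i.e. θ = 90° − 53° = 37° to the horizontal. Measuring y along the incline from the free-surface line, vertical depth h = y·sinθ with sinθ = 0.601815.
Along the incline, y_c = h_c/sinθ = 2.64071/0.601815 = 4.38791 m.
The centroid lies 0.735/2 = 0.3675 m below the top edge, so the top edge sits at y_top = 4.38791 − 0.3675 = 4.02041 m along the incline.

y_top ≈ 4.020 m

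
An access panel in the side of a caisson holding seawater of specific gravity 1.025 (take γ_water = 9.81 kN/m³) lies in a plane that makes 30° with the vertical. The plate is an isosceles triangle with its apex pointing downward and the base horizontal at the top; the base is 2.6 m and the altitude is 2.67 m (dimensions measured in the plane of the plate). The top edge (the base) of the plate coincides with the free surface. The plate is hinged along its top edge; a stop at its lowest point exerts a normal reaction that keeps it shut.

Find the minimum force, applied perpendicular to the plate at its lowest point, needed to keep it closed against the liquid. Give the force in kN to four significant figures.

γ = 1.025 × 9.81 = 10.05525 kN/m³.
The plate makes 30° with the vertical, i.e. θ = 90° − 30° = 60° to the horizontal. Measuring y along the incline from the free-surface line, vertical depth h = y·sinθ with sinθ = 0.866025.
With the apex down, the centroid sits h/3 = 2.67/3 = 0.89 m below the base (the top edge), so y_c = 0.89 m and h_c = 0.89 × 0.866025 = 0.770762 m.
A = ½ × 2.6 × 2.67 = 3.471 m².
Resultant F = γ·h_c·A = 10.05525 × 0.770762 × 3.471 = 26.901 kN.
I_c = b·h³/36 = 2.6 × 2.67³/36 = 1.37469 m⁴.
Centre of pressure: y_p = y_c + I_c/(y_c·A) = 0.89 + 1.37469/(0.89 × 3.471) = 0.89 + 0.445 = 1.335 m along the plane.
The resultant acts 0.89 + 0.445 = 1.335 m (along the plate) below the hinge at the top edge, so the moment about the hinge is M = F × 1.335 = 26.901 × 1.335 = 35.9128 kN·m.
A normal force at the bottom, 2.67 m from the hinge, must supply this moment: P = 35.9128/2.67 = 13.4505 kN.

P ≈ 13.45 kN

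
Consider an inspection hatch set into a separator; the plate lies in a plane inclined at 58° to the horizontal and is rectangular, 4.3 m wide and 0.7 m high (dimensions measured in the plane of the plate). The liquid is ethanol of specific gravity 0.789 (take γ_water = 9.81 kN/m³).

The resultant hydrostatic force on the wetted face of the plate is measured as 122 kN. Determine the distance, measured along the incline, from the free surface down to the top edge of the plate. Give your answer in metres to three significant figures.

y_top ≈ 5.82 m

γ = 0.789 × 9.81 = 7.74009 kN/m³.
A = 4.3 × 0.7 = 3.01 m².
From F = γ·h_c·A, the centroid depth is h_c = 122/(7.74009 × 3.01) = 5.23657 m.
Let θ = 58° be the plate's angle to the horizontal; measure y along the incline from where the plane meets the free surface. Vertical depth h = y·sinθ with sinθ = 0.848048.
Along the incline, y_c = h_c/sinθ = 5.23657/0.848048 = 6.17485 m.
The centroid lies 0.7/2 = 0.35 m below the top edge, so the top edge sits at y_top = 6.17485 − 0.35 = 5.82485 m along the incline.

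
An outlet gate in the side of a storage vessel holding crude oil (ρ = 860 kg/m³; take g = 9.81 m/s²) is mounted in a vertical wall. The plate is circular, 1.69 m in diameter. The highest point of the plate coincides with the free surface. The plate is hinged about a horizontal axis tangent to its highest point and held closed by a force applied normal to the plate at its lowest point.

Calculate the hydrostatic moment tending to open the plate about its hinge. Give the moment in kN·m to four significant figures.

γ = ρg = 860 × 9.81 / 1000 = 8.4366 kN/m³.
The centroid is at the centre, 0.845 m below the top of the plate, so the centroid depth is h_c = 0.845 m.
A = π(0.845)² = 2.24318 m².
Resultant F = γ·h_c·A = 8.4366 × 0.845 × 2.24318 = 15.9915 kN.
I_c = πr⁴/4 = π × 0.845⁴/4 = 0.400421 m⁴.
Centre of pressure: y_p = y_c + I_c/(y_c·A) = 0.845 + 0.400421/(0.845 × 2.24318) = 0.845 + 0.21125 = 1.05625 m along the plane.
The resultant acts 0.845 + 0.21125 = 1.05625 m (along the plate) below the hinge at the top edge, so the moment about the hinge is M = F × 1.05625 = 15.9915 × 1.05625 = 16.891 kN·m.

M ≈ 16.89 kN·m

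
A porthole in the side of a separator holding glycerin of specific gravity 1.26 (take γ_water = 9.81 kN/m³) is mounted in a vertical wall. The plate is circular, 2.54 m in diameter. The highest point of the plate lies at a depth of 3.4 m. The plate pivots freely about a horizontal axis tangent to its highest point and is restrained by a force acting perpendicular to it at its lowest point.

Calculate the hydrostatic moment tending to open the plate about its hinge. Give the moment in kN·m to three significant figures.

γ = 1.26 × 9.81 = 12.3606 kN/m³.
The centroid is at the centre, 1.27 m below the top of the plate, so the centroid depth is h_c = 3.4 + 1.27 = 4.67 m.
A = π(1.27)² = 5.06707 m².
Resultant F = γ·h_c·A = 12.3606 × 4.67 × 5.06707 = 292.492 kN.
I_c = πr⁴/4 = π × 1.27⁴/4 = 2.04317 m⁴.
Centre of pressure: y_p = y_c + I_c/(y_c·A) = 4.67 + 2.04317/(4.67 × 5.06707) = 4.67 + 0.0863437 = 4.75634 m along the plane.
The resultant acts 1.27 + 0.0863437 = 1.35634 m (along the plate) below the hinge at the top edge, so the moment about the hinge is M = F × 1.35634 = 292.492 × 1.35634 = 396.719 kN·m.

M ≈ 397 kN·m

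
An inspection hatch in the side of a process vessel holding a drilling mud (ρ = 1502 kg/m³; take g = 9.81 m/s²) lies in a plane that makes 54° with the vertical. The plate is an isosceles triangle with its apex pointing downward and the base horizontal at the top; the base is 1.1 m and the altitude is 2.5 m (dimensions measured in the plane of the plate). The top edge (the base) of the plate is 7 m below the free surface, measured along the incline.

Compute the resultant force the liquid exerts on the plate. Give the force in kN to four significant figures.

F ≈ 93.28 kN

γ = ρg = 1502 × 9.81 / 1000 = 14.73462 kN/m³.
The plate makes 54° with the vertical, i.e. θ = 90° − 54° = 36° to the horizontal. Measuring y along the incline from the free-surface line, vertical depth h = y·sinθ with sinθ = 0.587785.
With the apex down, the centroid sits h/3 = 2.5/3 = 0.833333 m below the base (the top edge), so y_c = 7 + 0.833333 = 7.83333 m and h_c = 7.83333 × 0.587785 = 4.60431 m.
A = ½ × 1.1 × 2.5 = 1.375 m².
Resultant F = γ·h_c·A = 14.73462 × 4.60431 × 1.375 = 93.2838 kN.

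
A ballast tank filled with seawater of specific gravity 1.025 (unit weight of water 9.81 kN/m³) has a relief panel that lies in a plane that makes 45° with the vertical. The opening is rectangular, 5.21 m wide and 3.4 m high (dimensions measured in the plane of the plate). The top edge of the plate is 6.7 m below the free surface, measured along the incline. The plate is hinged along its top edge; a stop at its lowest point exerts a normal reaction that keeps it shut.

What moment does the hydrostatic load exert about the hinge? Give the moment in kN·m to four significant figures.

γ = 1.025 × 9.81 = 10.05525 kN/m³.
The plate makes 45° with the vertical, i.e. θ = 90° − 45° = 45° to the horizontal. Measuring y along the incline from the free-surface line, vertical depth h = y·sinθ with sinθ = 0.707107.
The centroid lies 3.4/2 = 1.7 m below the top edge, so y_c = 6.7 + 1.7 = 8.4 m and h_c = 8.4 × 0.707107 = 5.9397 m.
A = 5.21 × 3.4 = 17.714 m².
Resultant F = γ·h_c·A = 10.05525 × 5.9397 × 17.714 = 1057.97 kN.
I_c = b·h³/12 = 5.21 × 3.4³/12 = 17.0645 m⁴.
Centre of pressure: y_p = y_c + I_c/(y_c·A) = 8.4 + 17.0645/(8.4 × 17.714) = 8.4 + 0.114683 = 8.51468 m along the plane.
The resultant acts 1.7 + 0.114683 = 1.81468 m (along the plate) below the hinge at the top edge, so the moment about the hinge is M = F × 1.81468 = 1057.97 × 1.81468 = 1919.88 kN·m.

M ≈ 1920 kN·m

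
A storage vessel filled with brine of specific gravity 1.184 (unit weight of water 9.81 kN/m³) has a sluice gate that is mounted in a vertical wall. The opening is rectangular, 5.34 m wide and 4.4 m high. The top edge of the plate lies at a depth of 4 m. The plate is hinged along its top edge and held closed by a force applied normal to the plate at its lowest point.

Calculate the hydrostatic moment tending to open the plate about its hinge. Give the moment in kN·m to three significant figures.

M ≈ 4160 kN·m

γ = 1.184 × 9.81 = 11.61504 kN/m³.
The centroid lies 4.4/2 = 2.2 m below the top edge, so the centroid depth is h_c = 4 + 2.2 = 6.2 m.
A = 5.34 × 4.4 = 23.496 m².
Resultant F = γ·h_c·A = 11.61504 × 6.2 × 23.496 = 1692.02 kN.
I_c = b·h³/12 = 5.34 × 4.4³/12 = 37.9069 m⁴.
Centre of pressure: y_p = y_c + I_c/(y_c·A) = 6.2 + 37.9069/(6.2 × 23.496) = 6.2 + 0.260215 = 6.46021 m along the plane.
The resultant acts 2.2 + 0.260215 = 2.46022 m (along the plate) below the hinge at the top edge, so the moment about the hinge is M = F × 2.46022 = 1692.02 × 2.46022 = 4162.74 kN·m.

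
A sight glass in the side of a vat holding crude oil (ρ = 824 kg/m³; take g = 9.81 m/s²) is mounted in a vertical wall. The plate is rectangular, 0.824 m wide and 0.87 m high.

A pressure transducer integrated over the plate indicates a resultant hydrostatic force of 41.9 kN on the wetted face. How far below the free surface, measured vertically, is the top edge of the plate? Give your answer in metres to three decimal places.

γ = ρg = 824 × 9.81 / 1000 = 8.08344 kN/m³.
A = 0.824 × 0.87 = 0.71688 m².
From F = γ·h_c·A, the centroid depth is h_c = 41.9/(8.08344 × 0.71688) = 7.23055 m.
The centroid lies 0.87/2 = 0.435 m below the top edge, so the top edge sits at h_top = 7.23055 − 0.435 = 6.79555 m below the surface.

d_top ≈ 6.796 m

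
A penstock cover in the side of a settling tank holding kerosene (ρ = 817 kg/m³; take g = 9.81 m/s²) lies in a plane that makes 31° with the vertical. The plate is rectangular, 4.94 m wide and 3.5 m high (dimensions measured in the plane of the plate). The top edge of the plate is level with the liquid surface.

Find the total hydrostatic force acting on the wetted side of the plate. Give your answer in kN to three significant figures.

F ≈ 208 kN

γ = ρg = 817 × 9.81 / 1000 = 8.01477 kN/m³.
The plate makes 31° with the vertical, i.e. θ = 90° − 31° = 59° to the horizontal. Measuring y along the incline from the free-surface line, vertical depth h = y·sinθ with sinθ = 0.857167.
The centroid lies 3.5/2 = 1.75 m below the top edge, so y_c = 1.75 m and h_c = 1.75 × 0.857167 = 1.50004 m.
A = 4.94 × 3.5 = 17.29 m².
Resultant F = γ·h_c·A = 8.01477 × 1.50004 × 17.29 = 207.869 kN.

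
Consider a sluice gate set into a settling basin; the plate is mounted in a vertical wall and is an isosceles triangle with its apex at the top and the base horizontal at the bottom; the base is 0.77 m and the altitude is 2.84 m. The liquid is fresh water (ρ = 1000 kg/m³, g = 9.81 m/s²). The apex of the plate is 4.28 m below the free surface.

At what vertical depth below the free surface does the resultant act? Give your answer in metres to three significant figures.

γ = ρg = 1000 × 9.81 = 9810 N/m³ = 9.81 kN/m³.
With the apex up, the centroid sits 2h/3 = 2 × 2.84/3 = 1.89333 m below the apex, so the centroid depth is h_c = 4.28 + 1.89333 = 6.17333 m.
A = ½ × 0.77 × 2.84 = 1.0934 m².
Resultant F = γ·h_c·A = 9.81 × 6.17333 × 1.0934 = 66.2167 kN.
I_c = b·h³/36 = 0.77 × 2.84³/36 = 0.48994 m⁴.
Centre of pressure: y_p = y_c + I_c/(y_c·A) = 6.17333 + 0.48994/(6.17333 × 1.0934) = 6.17333 + 0.0725846 = 6.24591 m along the plane.

h_p = 6.25 m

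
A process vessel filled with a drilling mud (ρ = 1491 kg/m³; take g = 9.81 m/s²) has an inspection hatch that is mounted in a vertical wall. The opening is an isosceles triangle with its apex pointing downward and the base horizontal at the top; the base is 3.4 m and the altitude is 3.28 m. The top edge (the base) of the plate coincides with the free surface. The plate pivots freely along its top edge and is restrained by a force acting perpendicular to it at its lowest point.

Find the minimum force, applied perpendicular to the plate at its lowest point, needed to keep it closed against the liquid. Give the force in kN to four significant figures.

P ≈ 44.59 kN

γ = ρg = 1491 × 9.81 / 1000 = 14.62671 kN/m³.
With the apex down, the centroid sits h/3 = 3.28/3 = 1.09333 m below the base (the top edge), so the centroid depth is h_c = 1.09333 m.
A = ½ × 3.4 × 3.28 = 5.576 m².
Resultant F = γ·h_c·A = 14.62671 × 1.09333 × 5.576 = 89.1704 kN.
I_c = b·h³/36 = 3.4 × 3.28³/36 = 3.33271 m⁴.
Centre of pressure: y_p = y_c + I_c/(y_c·A) = 1.09333 + 3.33271/(1.09333 × 5.576) = 1.09333 + 0.546668 = 1.64 m along the plane.
The resultant acts 1.09333 + 0.546668 = 1.64 m (along the plate) below the hinge at the top edge, so the moment about the hinge is M = F × 1.64 = 89.1704 × 1.64 = 146.239 kN·m.
A normal force at the bottom, 3.28 m from the hinge, must supply this moment: P = 146.239/3.28 = 44.5851 kN.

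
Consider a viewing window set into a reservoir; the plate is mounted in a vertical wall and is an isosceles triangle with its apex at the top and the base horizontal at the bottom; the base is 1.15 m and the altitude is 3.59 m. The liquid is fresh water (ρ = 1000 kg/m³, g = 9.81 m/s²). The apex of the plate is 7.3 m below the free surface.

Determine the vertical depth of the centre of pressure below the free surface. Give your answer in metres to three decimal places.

γ = ρg = 1000 × 9.81 = 9810 N/m³ = 9.81 kN/m³.
With the apex up, the centroid sits 2h/3 = 2 × 3.59/3 = 2.39333 m below the apex, so the centroid depth is h_c = 7.3 + 2.39333 = 9.69333 m.
A = ½ × 1.15 × 3.59 = 2.06425 m².
Resultant F = γ·h_c·A = 9.81 × 9.69333 × 2.06425 = 196.293 kN.
I_c = b·h³/36 = 1.15 × 3.59³/36 = 1.47801 m⁴.
Centre of pressure: y_p = y_c + I_c/(y_c·A) = 9.69333 + 1.47801/(9.69333 × 2.06425) = 9.69333 + 0.0738656 = 9.7672 m along the plane.

h_p = 9.767 m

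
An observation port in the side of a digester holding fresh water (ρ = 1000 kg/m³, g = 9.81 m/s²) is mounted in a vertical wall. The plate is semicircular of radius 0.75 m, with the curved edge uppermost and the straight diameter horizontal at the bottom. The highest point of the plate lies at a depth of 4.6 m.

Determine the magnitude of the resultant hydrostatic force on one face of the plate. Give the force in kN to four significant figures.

γ = ρg = 1000 × 9.81 = 9810 N/m³ = 9.81 kN/m³.
The centroid lies 4r/(3π) = 0.31831 m above the diameter, so r − 4r/(3π) = 0.75 − 0.31831 = 0.43169 m below the topmost point, so the centroid depth is h_c = 4.6 + 0.43169 = 5.03169 m.
A = πr²/2 = π × 0.75²/2 = 0.883573 m².
Resultant F = γ·h_c·A = 9.81 × 5.03169 × 0.883573 = 43.6139 kN.

F ≈ 43.61 kN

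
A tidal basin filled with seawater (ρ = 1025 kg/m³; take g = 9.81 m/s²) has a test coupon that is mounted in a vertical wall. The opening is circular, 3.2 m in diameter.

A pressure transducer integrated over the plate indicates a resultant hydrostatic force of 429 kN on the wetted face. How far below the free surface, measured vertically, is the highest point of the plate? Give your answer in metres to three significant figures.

γ = ρg = 1025 × 9.81 / 1000 = 10.05525 kN/m³.
A = π(1.6)² = 8.04248 m².
From F = γ·h_c·A, the centroid depth is h_c = 429/(10.05525 × 8.04248) = 5.30487 m.
The centroid is at the centre, 1.6 m below the top of the plate, so the highest point sits at h_top = 5.30487 − 1.6 = 3.70487 m below the surface.

d_top ≈ 3.70 m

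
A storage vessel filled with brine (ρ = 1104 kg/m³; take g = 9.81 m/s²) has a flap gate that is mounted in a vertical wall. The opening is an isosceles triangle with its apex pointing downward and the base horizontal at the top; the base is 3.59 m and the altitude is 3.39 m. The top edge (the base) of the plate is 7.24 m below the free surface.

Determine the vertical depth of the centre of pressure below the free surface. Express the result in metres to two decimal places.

γ = ρg = 1104 × 9.81 / 1000 = 10.83024 kN/m³.
With the apex down, the centroid sits h/3 = 3.39/3 = 1.13 m below the base (the top edge), so the centroid depth is h_c = 7.24 + 1.13 = 8.37 m.
A = ½ × 3.59 × 3.39 = 6.08505 m².
Resultant F = γ·h_c·A = 10.83024 × 8.37 × 6.08505 = 551.604 kN.
I_c = b·h³/36 = 3.59 × 3.39³/36 = 3.885 m⁴.
Centre of pressure: y_p = y_c + I_c/(y_c·A) = 8.37 + 3.885/(8.37 × 6.08505) = 8.37 + 0.0762784 = 8.44628 m along the plane.

h_p = 8.45 m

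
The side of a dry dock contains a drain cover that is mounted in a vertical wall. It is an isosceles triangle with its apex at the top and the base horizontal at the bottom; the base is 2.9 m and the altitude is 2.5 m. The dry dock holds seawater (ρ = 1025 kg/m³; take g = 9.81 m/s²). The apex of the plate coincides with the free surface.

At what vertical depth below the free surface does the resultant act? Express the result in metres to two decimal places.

γ = ρg = 1025 × 9.81 / 1000 = 10.05525 kN/m³.
With the apex up, the centroid sits 2h/3 = 2 × 2.5/3 = 1.66667 m below the apex, so the centroid depth is h_c = 1.66667 m.
A = ½ × 2.9 × 2.5 = 3.625 m².
Resultant F = γ·h_c·A = 10.05525 × 1.66667 × 3.625 = 60.7506 kN.
I_c = b·h³/36 = 2.9 × 2.5³/36 = 1.25868 m⁴.
Centre of pressure: y_p = y_c + I_c/(y_c·A) = 1.66667 + 1.25868/(1.66667 × 3.625) = 1.66667 + 0.208333 = 1.875 m along the plane.

h_p = 1.88 m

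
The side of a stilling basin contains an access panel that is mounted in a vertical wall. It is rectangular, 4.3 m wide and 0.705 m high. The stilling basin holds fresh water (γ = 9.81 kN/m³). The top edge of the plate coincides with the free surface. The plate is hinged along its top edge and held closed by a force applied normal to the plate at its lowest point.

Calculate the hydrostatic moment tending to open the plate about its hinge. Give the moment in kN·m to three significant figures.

γ = 9.81 kN/m³.
The centroid lies 0.705/2 = 0.3525 m below the top edge, so the centroid depth is h_c = 0.3525 m.
A = 4.3 × 0.705 = 3.0315 m².
Resultant F = γ·h_c·A = 9.81 × 0.3525 × 3.0315 = 10.483 kN.
I_c = b·h³/12 = 4.3 × 0.705³/12 = 0.125561 m⁴.
Centre of pressure: y_p = y_c + I_c/(y_c·A) = 0.3525 + 0.125561/(0.3525 × 3.0315) = 0.3525 + 0.1175 = 0.47 m along the plane.
The resultant acts 0.3525 + 0.1175 = 0.47 m (along the plate) below the hinge at the top edge, so the moment about the hinge is M = F × 0.47 = 10.483 × 0.47 = 4.92701 kN·m.

M ≈ 4.93 kN·m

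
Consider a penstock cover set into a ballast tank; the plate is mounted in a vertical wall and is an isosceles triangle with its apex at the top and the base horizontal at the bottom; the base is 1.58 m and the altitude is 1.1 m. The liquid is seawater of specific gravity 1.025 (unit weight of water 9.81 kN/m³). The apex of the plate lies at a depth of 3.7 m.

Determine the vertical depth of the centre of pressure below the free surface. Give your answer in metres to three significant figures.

γ = 1.025 × 9.81 = 10.05525 kN/m³.
With the apex up, the centroid sits 2h/3 = 2 × 1.1/3 = 0.733333 m below the apex, so the centroid depth is h_c = 3.7 + 0.733333 = 4.43333 m.
A = ½ × 1.58 × 1.1 = 0.869 m².
Resultant F = γ·h_c·A = 10.05525 × 4.43333 × 0.869 = 38.7385 kN.
I_c = b·h³/36 = 1.58 × 1.1³/36 = 0.0584161 m⁴.
Centre of pressure: y_p = y_c + I_c/(y_c·A) = 4.43333 + 0.0584161/(4.43333 × 0.869) = 4.43333 + 0.0151629 = 4.44849 m along the plane.

h_p = 4.45 m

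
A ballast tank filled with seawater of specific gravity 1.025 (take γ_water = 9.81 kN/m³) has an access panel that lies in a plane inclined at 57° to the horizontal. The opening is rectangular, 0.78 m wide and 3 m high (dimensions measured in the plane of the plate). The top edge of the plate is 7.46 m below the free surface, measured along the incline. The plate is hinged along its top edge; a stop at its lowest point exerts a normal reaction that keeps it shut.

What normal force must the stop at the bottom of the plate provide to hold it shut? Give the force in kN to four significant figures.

γ = 1.025 × 9.81 = 10.05525 kN/m³.
Let θ = 57° be the plate's angle to the horizontal; measure y along the incline from where the plane meets the free surface. Vertical depth h = y·sinθ with sinθ = 0.838671.
The centroid lies 3/2 = 1.5 m below the top edge, so y_c = 7.46 + 1.5 = 8.96 m and h_c = 8.96 × 0.838671 = 7.51449 m.
A = 0.78 × 3 = 2.34 m².
Resultant F = γ·h_c·A = 10.05525 × 7.51449 × 2.34 = 176.811 kN.
I_c = b·h³/12 = 0.78 × 3³/12 = 1.755 m⁴.
Centre of pressure: y_p = y_c + I_c/(y_c·A) = 8.96 + 1.755/(8.96 × 2.34) = 8.96 + 0.0837054 = 9.04371 m along the plane.
The resultant acts 1.5 + 0.0837054 = 1.58371 m (along the plate) below the hinge at the top edge, so the moment about the hinge is M = F × 1.58371 = 176.811 × 1.58371 = 280.017 kN·m.
A normal force at the bottom, 3 m from the hinge, must supply this moment: P = 280.017/3 = 93.339 kN.

P ≈ 93.34 kN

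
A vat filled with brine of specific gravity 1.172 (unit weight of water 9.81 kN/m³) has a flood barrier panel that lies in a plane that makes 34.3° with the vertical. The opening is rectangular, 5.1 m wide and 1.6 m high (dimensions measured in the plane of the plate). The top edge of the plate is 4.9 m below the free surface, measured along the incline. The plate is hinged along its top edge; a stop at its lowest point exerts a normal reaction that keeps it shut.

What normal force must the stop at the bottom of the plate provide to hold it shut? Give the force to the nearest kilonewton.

P ≈ 231 kN

γ = 1.172 × 9.81 = 11.49732 kN/m³.
The plate makes 34.3° with the vertical, i.e. θ = 90° − 34.3° = 55.7° to the horizontal. Measuring y along the incline from the free-surface line, vertical depth h = y·sinθ with sinθ = 0.826098.
The centroid lies 1.6/2 = 0.8 m below the top edge, so y_c = 4.9 + 0.8 = 5.7 m and h_c = 5.7 × 0.826098 = 4.70876 m.
A = 5.1 × 1.6 = 8.16 m².
Resultant F = γ·h_c·A = 11.49732 × 4.70876 × 8.16 = 441.767 kN.
I_c = b·h³/12 = 5.1 × 1.6³/12 = 1.7408 m⁴.
Centre of pressure: y_p = y_c + I_c/(y_c·A) = 5.7 + 1.7408/(5.7 × 8.16) = 5.7 + 0.0374269 = 5.73743 m along the plane.
The resultant acts 0.8 + 0.0374269 = 0.837427 m (along the plate) below the hinge at the top edge, so the moment about the hinge is M = F × 0.837427 = 441.767 × 0.837427 = 369.948 kN·m.
A normal force at the bottom, 1.6 m from the hinge, must supply this moment: P = 369.948/1.6 = 231.217 kN.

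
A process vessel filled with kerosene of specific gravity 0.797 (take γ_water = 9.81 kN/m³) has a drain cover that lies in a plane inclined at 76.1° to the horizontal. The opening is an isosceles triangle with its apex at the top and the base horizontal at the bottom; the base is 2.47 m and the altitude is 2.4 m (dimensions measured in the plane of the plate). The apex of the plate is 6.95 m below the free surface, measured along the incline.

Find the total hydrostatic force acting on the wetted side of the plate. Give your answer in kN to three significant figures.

γ = 0.797 × 9.81 = 7.81857 kN/m³.
Let θ = 76.1° be the plate's angle to the horizontal; measure y along the incline from where the plane meets the free surface. Vertical depth h = y·sinθ with sinθ = 0.970716.
With the apex up, the centroid sits 2h/3 = 2 × 2.4/3 = 1.6 m below the apex, so y_c = 6.95 + 1.6 = 8.55 m and h_c = 8.55 × 0.970716 = 8.29962 m.
A = ½ × 2.47 × 2.4 = 2.964 m².
Resultant F = γ·h_c·A = 7.81857 × 8.29962 × 2.964 = 192.337 kN.

F ≈ 192 kN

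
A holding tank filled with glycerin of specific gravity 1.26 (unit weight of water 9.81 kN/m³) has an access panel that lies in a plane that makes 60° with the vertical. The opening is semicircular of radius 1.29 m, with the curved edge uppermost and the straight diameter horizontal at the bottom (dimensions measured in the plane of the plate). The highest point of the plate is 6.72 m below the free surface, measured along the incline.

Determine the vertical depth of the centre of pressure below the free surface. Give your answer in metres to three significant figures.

γ = 1.26 × 9.81 = 12.3606 kN/m³.
The plate makes 60° with the vertical, i.e. θ = 90° − 60° = 30° to the horizontal. Measuring y along the incline from the free-surface line, vertical depth h = y·sinθ with sinθ = 0.500000.
The centroid lies 4r/(3π) = 0.547493 m above the diameter, so r − 4r/(3π) = 1.29 − 0.547493 = 0.742507 m below the topmost point, so y_c = 6.72 + 0.742507 = 7.46251 m and h_c = 7.46251 × 0.500000 = 3.73125 m.
A = πr²/2 = π × 1.29²/2 = 2.61396 m².
Resultant F = γ·h_c·A = 12.3606 × 3.73125 × 2.61396 = 120.557 kN.
I_c = (π/8 − 8/(9π))·r⁴ = 0.109757 × 1.29⁴ = 0.303942 m⁴.
Centre of pressure: y_p = y_c + I_c/(y_c·A) = 7.46251 + 0.303942/(7.46251 × 2.61396) = 7.46251 + 0.0155814 = 7.47809 m along the plane.
Vertically, h_p = y_p·sinθ = 7.47809 × 0.500000 = 3.73904 m.

h_p = 3.74 m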